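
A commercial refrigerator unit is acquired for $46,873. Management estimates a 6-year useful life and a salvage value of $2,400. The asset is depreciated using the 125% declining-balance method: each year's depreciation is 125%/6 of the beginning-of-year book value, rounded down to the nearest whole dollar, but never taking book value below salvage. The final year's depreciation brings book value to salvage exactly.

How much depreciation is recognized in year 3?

Depreciable base = $46,873 − $2,400 = $44,473.
Year 1: ⌊$46,873 × 125%/6⌋ = $9,765. Book value $37,108.
Year 2: ⌊$37,108 × 125%/6⌋ = $7,730. Book value $29,378.
Year 3: ⌊$29,378 × 125%/6⌋ = $6,120. Book value $23,258.

$6,120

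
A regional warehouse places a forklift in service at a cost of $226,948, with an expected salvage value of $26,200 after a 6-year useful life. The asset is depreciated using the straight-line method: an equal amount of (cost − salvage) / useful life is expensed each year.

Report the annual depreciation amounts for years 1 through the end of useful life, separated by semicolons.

Depreciable base = $226,948 − $26,200 = $200,748.
Annual expense = $200,748 / 6 = $33,458.
End of year 1: book value $193,490.
End of year 2: book value $160,032.
End of year 3: book value $126,574.
End of year 4: book value $93,116.
End of year 5: book value $59,658.
End of year 6: book value $26,200.

$33,458; $33,458; $33,458; $33,458; $33,458; $33,458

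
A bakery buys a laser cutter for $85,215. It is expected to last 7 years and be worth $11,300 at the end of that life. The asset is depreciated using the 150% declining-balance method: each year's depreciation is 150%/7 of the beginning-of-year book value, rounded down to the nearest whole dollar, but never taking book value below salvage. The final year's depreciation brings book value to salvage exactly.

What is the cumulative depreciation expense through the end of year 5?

Depreciable base = $85,215 − $11,300 = $73,915.
Year 1: ⌊$85,215 × 150%/7⌋ = $18,260. Book value $66,955.
Year 2: ⌊$66,955 × 150%/7⌋ = $14,347. Book value $52,608.
Year 3: ⌊$52,608 × 150%/7⌋ = $11,273. Book value $41,335.
Year 4: ⌊$41,335 × 150%/7⌋ = $8,857. Book value $32,478.
Year 5: ⌊$32,478 × 150%/7⌋ = $6,959. Book value $25,519.
Accumulated through year 5 = $85,215 − $25,519 = $59,696.

$59,696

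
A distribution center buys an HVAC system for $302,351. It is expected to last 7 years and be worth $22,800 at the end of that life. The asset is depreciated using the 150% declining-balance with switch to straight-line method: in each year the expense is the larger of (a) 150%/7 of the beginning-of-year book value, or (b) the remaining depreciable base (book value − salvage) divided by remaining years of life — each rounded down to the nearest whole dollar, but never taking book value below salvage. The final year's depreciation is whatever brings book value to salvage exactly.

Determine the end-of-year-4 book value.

$115,233

Depreciable base = $302,351 − $22,800 = $279,551.
Year 1: DB = ⌊$302,351 × 150%/7⌋ = $64,789; SL = ⌊$279,551/7⌋ = $39,935 → take DB $64,789. Book value $237,562.
Year 2: DB = ⌊$237,562 × 150%/7⌋ = $50,906; SL = ⌊$214,762/6⌋ = $35,793 → take DB $50,906. Book value $186,656.
Year 3: DB = ⌊$186,656 × 150%/7⌋ = $39,997; SL = ⌊$163,856/5⌋ = $32,771 → take DB $39,997. Book value $146,659.
Year 4: DB = ⌊$146,659 × 150%/7⌋ = $31,426; SL = ⌊$123,859/4⌋ = $30,964 → take DB $31,426. Book value $115,233.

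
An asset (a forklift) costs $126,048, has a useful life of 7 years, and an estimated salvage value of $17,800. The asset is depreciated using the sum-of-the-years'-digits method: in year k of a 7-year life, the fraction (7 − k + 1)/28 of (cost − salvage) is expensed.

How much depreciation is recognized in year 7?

Depreciable base = $126,048 − $17,800 = $108,248.
Sum of the years' digits = 7+6+5+4+3+2+1 = 28.
Year 1: $108,248 × 7/28 = $27,062. Book value $98,986.
Year 2: $108,248 × 6/28 = $23,196. Book value $75,790.
Year 3: $108,248 × 5/28 = $19,330. Book value $56,460.
Year 4: $108,248 × 4/28 = $15,464. Book value $40,996.
Year 5: $108,248 × 3/28 = $11,598. Book value $29,398.
Year 6: $108,248 × 2/28 = $7,732. Book value $21,666.
Year 7: $108,248 × 1/28 = $3,866. Book value $17,800.

$3,866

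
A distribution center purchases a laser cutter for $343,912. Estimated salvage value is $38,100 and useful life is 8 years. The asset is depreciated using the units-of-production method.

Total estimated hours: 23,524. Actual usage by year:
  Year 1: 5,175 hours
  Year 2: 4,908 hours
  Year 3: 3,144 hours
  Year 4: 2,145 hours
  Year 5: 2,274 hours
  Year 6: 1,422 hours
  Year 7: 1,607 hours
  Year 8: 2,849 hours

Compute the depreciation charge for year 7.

Depreciable base = $343,912 − $38,100 = $305,812.
Rate = $305,812 / 23,524 hours = $13 per hour.
Year 1: 5,175 × $13 = $67,275. Book value $276,637.
Year 2: 4,908 × $13 = $63,804. Book value $212,833.
Year 3: 3,144 × $13 = $40,872. Book value $171,961.
Year 4: 2,145 × $13 = $27,885. Book value $144,076.
Year 5: 2,274 × $13 = $29,562. Book value $114,514.
Year 6: 1,422 × $13 = $18,486. Book value $96,028.
Year 7: 1,607 × $13 = $20,891. Book value $75,137.

$20,891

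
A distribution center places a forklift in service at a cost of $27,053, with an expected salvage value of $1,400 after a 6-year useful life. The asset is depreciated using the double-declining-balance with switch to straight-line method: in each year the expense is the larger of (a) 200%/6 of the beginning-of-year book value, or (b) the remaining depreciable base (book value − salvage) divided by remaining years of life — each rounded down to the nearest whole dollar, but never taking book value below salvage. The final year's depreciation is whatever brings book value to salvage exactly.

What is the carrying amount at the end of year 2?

Depreciable base = $27,053 − $1,400 = $25,653.
Year 1: DB = ⌊$27,053 × 200%/6⌋ = $9,017; SL = ⌊$25,653/6⌋ = $4,275 → take DB $9,017. Book value $18,036.
Year 2: DB = ⌊$18,036 × 200%/6⌋ = $6,012; SL = ⌊$16,636/5⌋ = $3,327 → take DB $6,012. Book value $12,024.

$12,024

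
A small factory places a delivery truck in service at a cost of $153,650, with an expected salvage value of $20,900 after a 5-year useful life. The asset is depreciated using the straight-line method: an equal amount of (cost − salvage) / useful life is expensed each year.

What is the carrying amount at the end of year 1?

Depreciable base = $153,650 − $20,900 = $132,750.
Annual expense = $132,750 / 5 = $26,550.
End of year 1: book value $127,100.

$127,100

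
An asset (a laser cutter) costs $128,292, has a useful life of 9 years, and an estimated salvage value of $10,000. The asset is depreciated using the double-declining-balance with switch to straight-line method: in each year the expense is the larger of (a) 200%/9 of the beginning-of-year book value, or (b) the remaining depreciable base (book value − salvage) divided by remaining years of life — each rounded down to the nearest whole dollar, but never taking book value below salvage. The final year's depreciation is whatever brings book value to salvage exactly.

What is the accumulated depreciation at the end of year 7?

$106,201

Depreciable base = $128,292 − $10,000 = $118,292.
Year 1: DB = ⌊$128,292 × 200%/9⌋ = $28,509; SL = ⌊$118,292/9⌋ = $13,143 → take DB $28,509. Book value $99,783.
Year 2: DB = ⌊$99,783 × 200%/9⌋ = $22,174; SL = ⌊$89,783/8⌋ = $11,222 → take DB $22,174. Book value $77,609.
Year 3: DB = ⌊$77,609 × 200%/9⌋ = $17,246; SL = ⌊$67,609/7⌋ = $9,658 → take DB $17,246. Book value $60,363.
Year 4: DB = ⌊$60,363 × 200%/9⌋ = $13,414; SL = ⌊$50,363/6⌋ = $8,393 → take DB $13,414. Book value $46,949.
Year 5: DB = ⌊$46,949 × 200%/9⌋ = $10,433; SL = ⌊$36,949/5⌋ = $7,389 → take DB $10,433. Book value $36,516.
Year 6: DB = ⌊$36,516 × 200%/9⌋ = $8,114; SL = ⌊$26,516/4⌋ = $6,629 → take DB $8,114. Book value $28,402.
Year 7: DB = ⌊$28,402 × 200%/9⌋ = $6,311; SL = ⌊$18,402/3⌋ = $6,134 → take DB $6,311. Book value $22,091.
Accumulated through year 7 = $128,292 − $22,091 = $106,201.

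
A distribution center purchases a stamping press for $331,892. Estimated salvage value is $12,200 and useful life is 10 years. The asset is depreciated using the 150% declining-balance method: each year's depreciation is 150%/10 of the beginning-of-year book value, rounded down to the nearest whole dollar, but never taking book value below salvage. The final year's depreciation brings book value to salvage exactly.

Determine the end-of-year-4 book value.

$173,252

Depreciable base = $331,892 − $12,200 = $319,692.
Year 1: ⌊$331,892 × 150%/10⌋ = $49,783. Book value $282,109.
Year 2: ⌊$282,109 × 150%/10⌋ = $42,316. Book value $239,793.
Year 3: ⌊$239,793 × 150%/10⌋ = $35,968. Book value $203,825.
Year 4: ⌊$203,825 × 150%/10⌋ = $30,573. Book value $173,252.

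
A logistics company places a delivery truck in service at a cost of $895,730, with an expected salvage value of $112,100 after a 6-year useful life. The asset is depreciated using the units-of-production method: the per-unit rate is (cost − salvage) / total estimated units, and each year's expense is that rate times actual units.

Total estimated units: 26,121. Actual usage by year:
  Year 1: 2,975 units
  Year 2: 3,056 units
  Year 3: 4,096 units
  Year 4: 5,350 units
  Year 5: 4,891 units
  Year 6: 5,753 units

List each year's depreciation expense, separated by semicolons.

Depreciable base = $895,730 − $112,100 = $783,630.
Rate = $783,630 / 26,121 units = $30 per unit.
Year 1: 2,975 × $30 = $89,250. Book value $806,480.
Year 2: 3,056 × $30 = $91,680. Book value $714,800.
Year 3: 4,096 × $30 = $122,880. Book value $591,920.
Year 4: 5,350 × $30 = $160,500. Book value $431,420.
Year 5: 4,891 × $30 = $146,730. Book value $284,690.
Year 6: 5,753 × $30 = $172,590. Book value $112,100.

$89,250; $91,680; $122,880; $160,500; $146,730; $172,590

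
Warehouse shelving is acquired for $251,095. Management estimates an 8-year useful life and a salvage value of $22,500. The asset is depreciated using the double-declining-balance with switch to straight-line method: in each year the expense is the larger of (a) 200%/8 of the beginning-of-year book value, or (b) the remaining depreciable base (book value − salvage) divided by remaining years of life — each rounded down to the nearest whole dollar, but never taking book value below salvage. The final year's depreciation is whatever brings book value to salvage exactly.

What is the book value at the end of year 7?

Depreciable base = $251,095 − $22,500 = $228,595.
Year 1: DB = ⌊$251,095 × 200%/8⌋ = $62,773; SL = ⌊$228,595/8⌋ = $28,574 → take DB $62,773. Book value $188,322.
Year 2: DB = ⌊$188,322 × 200%/8⌋ = $47,080; SL = ⌊$165,822/7⌋ = $23,688 → take DB $47,080. Book value $141,242.
Year 3: DB = ⌊$141,242 × 200%/8⌋ = $35,310; SL = ⌊$118,742/6⌋ = $19,790 → take DB $35,310. Book value $105,932.
Year 4: DB = ⌊$105,932 × 200%/8⌋ = $26,483; SL = ⌊$83,432/5⌋ = $16,686 → take DB $26,483. Book value $79,449.
Year 5: DB = ⌊$79,449 × 200%/8⌋ = $19,862; SL = ⌊$56,949/4⌋ = $14,237 → take DB $19,862. Book value $59,587.
Year 6: DB = ⌊$59,587 × 200%/8⌋ = $14,896; SL = ⌊$37,087/3⌋ = $12,362 → take DB $14,896. Book value $44,691.
Year 7: DB = ⌊$44,691 × 200%/8⌋ = $11,172; SL = ⌊$22,191/2⌋ = $11,095 → take DB $11,172. Book value $33,519.

$33,519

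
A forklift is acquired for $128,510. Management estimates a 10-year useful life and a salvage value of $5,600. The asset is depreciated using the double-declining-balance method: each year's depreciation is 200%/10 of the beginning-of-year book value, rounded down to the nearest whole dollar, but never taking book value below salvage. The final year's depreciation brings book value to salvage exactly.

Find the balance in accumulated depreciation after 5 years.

$86,398

Depreciable base = $128,510 − $5,600 = $122,910.
Year 1: ⌊$128,510 × 200%/10⌋ = $25,702. Book value $102,808.
Year 2: ⌊$102,808 × 200%/10⌋ = $20,561. Book value $82,247.
Year 3: ⌊$82,247 × 200%/10⌋ = $16,449. Book value $65,798.
Year 4: ⌊$65,798 × 200%/10⌋ = $13,159. Book value $52,639.
Year 5: ⌊$52,639 × 200%/10⌋ = $10,527. Book value $42,112.
Accumulated through year 5 = $128,510 − $42,112 = $86,398.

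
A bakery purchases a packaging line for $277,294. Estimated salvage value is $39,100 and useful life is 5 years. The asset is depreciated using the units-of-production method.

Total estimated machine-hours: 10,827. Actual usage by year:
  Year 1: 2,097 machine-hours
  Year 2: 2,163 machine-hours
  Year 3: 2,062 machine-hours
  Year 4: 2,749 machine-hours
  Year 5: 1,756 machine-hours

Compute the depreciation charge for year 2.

Depreciable base = $277,294 − $39,100 = $238,194.
Rate = $238,194 / 10,827 machine-hours = $22 per machine-hour.
Year 1: 2,097 × $22 = $46,134. Book value $231,160.
Year 2: 2,163 × $22 = $47,586. Book value $183,574.

$47,586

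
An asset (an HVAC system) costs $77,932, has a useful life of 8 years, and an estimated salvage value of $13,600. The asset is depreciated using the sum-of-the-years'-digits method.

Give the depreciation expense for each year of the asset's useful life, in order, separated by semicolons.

$14,296; $12,509; $10,722; $8,935; $7,148; $5,361; $3,574; $1,787

Depreciable base = $77,932 − $13,600 = $64,332.
Sum of the years' digits = 8+7+6+5+4+3+2+1 = 36.
Year 1: $64,332 × 8/36 = $14,296. Book value $63,636.
Year 2: $64,332 × 7/36 = $12,509. Book value $51,127.
Year 3: $64,332 × 6/36 = $10,722. Book value $40,405.
Year 4: $64,332 × 5/36 = $8,935. Book value $31,470.
Year 5: $64,332 × 4/36 = $7,148. Book value $24,322.
Year 6: $64,332 × 3/36 = $5,361. Book value $18,961.
Year 7: $64,332 × 2/36 = $3,574. Book value $15,387.
Year 8: $64,332 × 1/36 = $1,787. Book value $13,600.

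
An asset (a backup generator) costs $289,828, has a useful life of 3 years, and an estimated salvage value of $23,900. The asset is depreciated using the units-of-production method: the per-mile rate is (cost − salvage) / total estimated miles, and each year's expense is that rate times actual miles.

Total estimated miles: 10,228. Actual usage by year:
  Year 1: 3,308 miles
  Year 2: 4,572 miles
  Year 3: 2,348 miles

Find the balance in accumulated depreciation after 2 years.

$204,880

Depreciable base = $289,828 − $23,900 = $265,928.
Rate = $265,928 / 10,228 miles = $26 per mile.
Year 1: 3,308 × $26 = $86,008. Book value $203,820.
Year 2: 4,572 × $26 = $118,872. Book value $84,948.
Accumulated through year 2 = $289,828 − $84,948 = $204,880.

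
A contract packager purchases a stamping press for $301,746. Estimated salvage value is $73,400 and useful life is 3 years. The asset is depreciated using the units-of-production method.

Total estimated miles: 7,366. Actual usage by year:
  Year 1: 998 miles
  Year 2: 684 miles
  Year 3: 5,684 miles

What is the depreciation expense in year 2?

$21,204

Depreciable base = $301,746 − $73,400 = $228,346.
Rate = $228,346 / 7,366 miles = $31 per mile.
Year 1: 998 × $31 = $30,938. Book value $270,808.
Year 2: 684 × $31 = $21,204. Book value $249,604.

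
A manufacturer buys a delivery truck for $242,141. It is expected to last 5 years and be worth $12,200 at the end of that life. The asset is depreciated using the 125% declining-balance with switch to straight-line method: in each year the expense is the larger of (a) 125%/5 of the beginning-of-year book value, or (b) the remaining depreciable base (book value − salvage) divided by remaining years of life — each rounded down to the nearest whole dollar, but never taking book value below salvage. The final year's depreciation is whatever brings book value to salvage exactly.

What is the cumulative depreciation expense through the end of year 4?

$188,606

Depreciable base = $242,141 − $12,200 = $229,941.
Year 1: DB = ⌊$242,141 × 125%/5⌋ = $60,535; SL = ⌊$229,941/5⌋ = $45,988 → take DB $60,535. Book value $181,606.
Year 2: DB = ⌊$181,606 × 125%/5⌋ = $45,401; SL = ⌊$169,406/4⌋ = $42,351 → take DB $45,401. Book value $136,205.
Year 3: DB = ⌊$136,205 × 125%/5⌋ = $34,051; SL = ⌊$124,005/3⌋ = $41,335 → take SL $41,335. Book value $94,870.
Year 4: DB = ⌊$94,870 × 125%/5⌋ = $23,717; SL = ⌊$82,670/2⌋ = $41,335 → take SL $41,335. Book value $53,535.
Accumulated through year 4 = $242,141 − $53,535 = $188,606.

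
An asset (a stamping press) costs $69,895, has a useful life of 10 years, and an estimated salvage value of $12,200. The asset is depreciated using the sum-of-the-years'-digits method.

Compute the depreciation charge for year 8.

Depreciable base = $69,895 − $12,200 = $57,695.
Sum of the years' digits = 10+9+8+7+6+5+4+3+2+1 = 55.
Year 1: $57,695 × 10/55 = $10,490. Book value $59,405.
Year 2: $57,695 × 9/55 = $9,441. Book value $49,964.
Year 3: $57,695 × 8/55 = $8,392. Book value $41,572.
Year 4: $57,695 × 7/55 = $7,343. Book value $34,229.
Year 5: $57,695 × 6/55 = $6,294. Book value $27,935.
Year 6: $57,695 × 5/55 = $5,245. Book value $22,690.
Year 7: $57,695 × 4/55 = $4,196. Book value $18,494.
Year 8: $57,695 × 3/55 = $3,147. Book value $15,347.

$3,147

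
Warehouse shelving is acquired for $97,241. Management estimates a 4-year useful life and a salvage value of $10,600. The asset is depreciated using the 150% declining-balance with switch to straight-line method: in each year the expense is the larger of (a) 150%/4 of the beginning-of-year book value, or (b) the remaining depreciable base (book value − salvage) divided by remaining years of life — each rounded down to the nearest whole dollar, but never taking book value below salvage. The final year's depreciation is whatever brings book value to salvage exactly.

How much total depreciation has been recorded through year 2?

$59,256

Depreciable base = $97,241 − $10,600 = $86,641.
Year 1: DB = ⌊$97,241 × 150%/4⌋ = $36,465; SL = ⌊$86,641/4⌋ = $21,660 → take DB $36,465. Book value $60,776.
Year 2: DB = ⌊$60,776 × 150%/4⌋ = $22,791; SL = ⌊$50,176/3⌋ = $16,725 → take DB $22,791. Book value $37,985.
Accumulated through year 2 = $97,241 − $37,985 = $59,256.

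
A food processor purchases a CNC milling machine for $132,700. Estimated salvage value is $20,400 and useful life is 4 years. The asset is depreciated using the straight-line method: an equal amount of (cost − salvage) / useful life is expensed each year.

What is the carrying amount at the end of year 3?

Depreciable base = $132,700 − $20,400 = $112,300.
Annual expense = $112,300 / 4 = $28,075.
End of year 1: book value $104,625.
End of year 2: book value $76,550.
End of year 3: book value $48,475.

$48,475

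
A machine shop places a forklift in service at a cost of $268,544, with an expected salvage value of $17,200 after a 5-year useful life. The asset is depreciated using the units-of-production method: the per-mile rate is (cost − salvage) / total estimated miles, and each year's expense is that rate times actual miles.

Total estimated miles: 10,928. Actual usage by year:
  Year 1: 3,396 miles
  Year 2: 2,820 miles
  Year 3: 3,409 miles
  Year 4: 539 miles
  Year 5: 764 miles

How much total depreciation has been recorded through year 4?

$233,772

Depreciable base = $268,544 − $17,200 = $251,344.
Rate = $251,344 / 10,928 miles = $23 per mile.
Year 1: 3,396 × $23 = $78,108. Book value $190,436.
Year 2: 2,820 × $23 = $64,860. Book value $125,576.
Year 3: 3,409 × $23 = $78,407. Book value $47,169.
Year 4: 539 × $23 = $12,397. Book value $34,772.
Accumulated through year 4 = $268,544 − $34,772 = $233,772.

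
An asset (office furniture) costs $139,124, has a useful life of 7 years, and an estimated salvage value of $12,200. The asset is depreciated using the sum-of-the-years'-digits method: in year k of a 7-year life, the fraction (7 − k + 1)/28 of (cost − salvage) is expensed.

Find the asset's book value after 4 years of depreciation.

Depreciable base = $139,124 − $12,200 = $126,924.
Sum of the years' digits = 7+6+5+4+3+2+1 = 28.
Year 1: $126,924 × 7/28 = $31,731. Book value $107,393.
Year 2: $126,924 × 6/28 = $27,198. Book value $80,195.
Year 3: $126,924 × 5/28 = $22,665. Book value $57,530.
Year 4: $126,924 × 4/28 = $18,132. Book value $39,398.

$39,398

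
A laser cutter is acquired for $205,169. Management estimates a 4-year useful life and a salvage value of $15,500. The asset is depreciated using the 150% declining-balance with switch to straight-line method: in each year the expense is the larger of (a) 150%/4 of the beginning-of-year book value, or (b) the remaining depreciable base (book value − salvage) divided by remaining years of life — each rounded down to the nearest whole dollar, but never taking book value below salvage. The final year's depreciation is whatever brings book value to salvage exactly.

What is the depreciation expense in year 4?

$32,323

Depreciable base = $205,169 − $15,500 = $189,669.
Year 1: DB = ⌊$205,169 × 150%/4⌋ = $76,938; SL = ⌊$189,669/4⌋ = $47,417 → take DB $76,938. Book value $128,231.
Year 2: DB = ⌊$128,231 × 150%/4⌋ = $48,086; SL = ⌊$112,731/3⌋ = $37,577 → take DB $48,086. Book value $80,145.
Year 3: DB = ⌊$80,145 × 150%/4⌋ = $30,054; SL = ⌊$64,645/2⌋ = $32,322 → take SL $32,322. Book value $47,823.
Year 4 (final): $47,823 − $15,500 = $32,323. Book value $15,500.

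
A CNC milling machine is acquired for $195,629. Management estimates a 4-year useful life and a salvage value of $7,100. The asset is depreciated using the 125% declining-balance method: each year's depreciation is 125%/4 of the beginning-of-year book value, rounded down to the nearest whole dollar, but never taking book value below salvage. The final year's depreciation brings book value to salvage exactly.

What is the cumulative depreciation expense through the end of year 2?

$103,163

Depreciable base = $195,629 − $7,100 = $188,529.
Year 1: ⌊$195,629 × 125%/4⌋ = $61,134. Book value $134,495.
Year 2: ⌊$134,495 × 125%/4⌋ = $42,029. Book value $92,466.
Accumulated through year 2 = $195,629 − $92,466 = $103,163.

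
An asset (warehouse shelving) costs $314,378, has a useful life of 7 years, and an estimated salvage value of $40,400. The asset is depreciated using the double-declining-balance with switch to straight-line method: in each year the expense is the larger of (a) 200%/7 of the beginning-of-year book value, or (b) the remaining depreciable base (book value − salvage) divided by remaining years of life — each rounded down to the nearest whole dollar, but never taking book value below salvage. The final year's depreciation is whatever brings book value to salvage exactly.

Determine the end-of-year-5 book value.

Depreciable base = $314,378 − $40,400 = $273,978.
Year 1: DB = ⌊$314,378 × 200%/7⌋ = $89,822; SL = ⌊$273,978/7⌋ = $39,139 → take DB $89,822. Book value $224,556.
Year 2: DB = ⌊$224,556 × 200%/7⌋ = $64,158; SL = ⌊$184,156/6⌋ = $30,692 → take DB $64,158. Book value $160,398.
Year 3: DB = ⌊$160,398 × 200%/7⌋ = $45,828; SL = ⌊$119,998/5⌋ = $23,999 → take DB $45,828. Book value $114,570.
Year 4: DB = ⌊$114,570 × 200%/7⌋ = $32,734; SL = ⌊$74,170/4⌋ = $18,542 → take DB $32,734. Book value $81,836.
Year 5: DB = ⌊$81,836 × 200%/7⌋ = $23,381; SL = ⌊$41,436/3⌋ = $13,812 → take DB $23,381. Book value $58,455.

$58,455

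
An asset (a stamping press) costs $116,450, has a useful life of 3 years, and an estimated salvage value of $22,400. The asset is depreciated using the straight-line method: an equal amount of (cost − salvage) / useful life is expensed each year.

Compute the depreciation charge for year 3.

Depreciable base = $116,450 − $22,400 = $94,050.
Annual expense = $94,050 / 3 = $31,350.

$31,350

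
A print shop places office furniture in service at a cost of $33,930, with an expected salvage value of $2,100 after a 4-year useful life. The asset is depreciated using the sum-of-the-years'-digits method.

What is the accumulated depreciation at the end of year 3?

Depreciable base = $33,930 − $2,100 = $31,830.
Sum of the years' digits = 4+3+2+1 = 10.
Year 1: $31,830 × 4/10 = $12,732. Book value $21,198.
Year 2: $31,830 × 3/10 = $9,549. Book value $11,649.
Year 3: $31,830 × 2/10 = $6,366. Book value $5,283.
Accumulated through year 3 = $33,930 − $5,283 = $28,647.

$28,647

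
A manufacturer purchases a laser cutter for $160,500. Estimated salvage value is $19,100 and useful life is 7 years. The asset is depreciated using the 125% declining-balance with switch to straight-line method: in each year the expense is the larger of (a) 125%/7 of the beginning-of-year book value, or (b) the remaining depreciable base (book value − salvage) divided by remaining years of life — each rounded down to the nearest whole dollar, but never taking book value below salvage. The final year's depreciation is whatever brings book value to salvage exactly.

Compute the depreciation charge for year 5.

Depreciable base = $160,500 − $19,100 = $141,400.
Year 1: DB = ⌊$160,500 × 125%/7⌋ = $28,660; SL = ⌊$141,400/7⌋ = $20,200 → take DB $28,660. Book value $131,840.
Year 2: DB = ⌊$131,840 × 125%/7⌋ = $23,542; SL = ⌊$112,740/6⌋ = $18,790 → take DB $23,542. Book value $108,298.
Year 3: DB = ⌊$108,298 × 125%/7⌋ = $19,338; SL = ⌊$89,198/5⌋ = $17,839 → take DB $19,338. Book value $88,960.
Year 4: DB = ⌊$88,960 × 125%/7⌋ = $15,885; SL = ⌊$69,860/4⌋ = $17,465 → take SL $17,465. Book value $71,495.
Year 5: DB = ⌊$71,495 × 125%/7⌋ = $12,766; SL = ⌊$52,395/3⌋ = $17,465 → take SL $17,465. Book value $54,030.

$17,465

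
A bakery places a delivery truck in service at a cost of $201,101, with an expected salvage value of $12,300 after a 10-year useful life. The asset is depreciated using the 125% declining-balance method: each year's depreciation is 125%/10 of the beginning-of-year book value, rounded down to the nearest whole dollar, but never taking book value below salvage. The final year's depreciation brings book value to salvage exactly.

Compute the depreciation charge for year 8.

$9,871

Depreciable base = $201,101 − $12,300 = $188,801.
Year 1: ⌊$201,101 × 125%/10⌋ = $25,137. Book value $175,964.
Year 2: ⌊$175,964 × 125%/10⌋ = $21,995. Book value $153,969.
Year 3: ⌊$153,969 × 125%/10⌋ = $19,246. Book value $134,723.
Year 4: ⌊$134,723 × 125%/10⌋ = $16,840. Book value $117,883.
Year 5: ⌊$117,883 × 125%/10⌋ = $14,735. Book value $103,148.
Year 6: ⌊$103,148 × 125%/10⌋ = $12,893. Book value $90,255.
Year 7: ⌊$90,255 × 125%/10⌋ = $11,281. Book value $78,974.
Year 8: ⌊$78,974 × 125%/10⌋ = $9,871. Book value $69,103.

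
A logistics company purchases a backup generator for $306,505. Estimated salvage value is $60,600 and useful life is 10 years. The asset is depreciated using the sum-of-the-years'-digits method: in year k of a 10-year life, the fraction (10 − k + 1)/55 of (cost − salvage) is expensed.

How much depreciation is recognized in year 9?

$8,942

Depreciable base = $306,505 − $60,600 = $245,905.
Sum of the years' digits = 10+9+8+7+6+5+4+3+2+1 = 55.
Year 1: $245,905 × 10/55 = $44,710. Book value $261,795.
Year 2: $245,905 × 9/55 = $40,239. Book value $221,556.
Year 3: $245,905 × 8/55 = $35,768. Book value $185,788.
Year 4: $245,905 × 7/55 = $31,297. Book value $154,491.
Year 5: $245,905 × 6/55 = $26,826. Book value $127,665.
Year 6: $245,905 × 5/55 = $22,355. Book value $105,310.
Year 7: $245,905 × 4/55 = $17,884. Book value $87,426.
Year 8: $245,905 × 3/55 = $13,413. Book value $74,013.
Year 9: $245,905 × 2/55 = $8,942. Book value $65,071.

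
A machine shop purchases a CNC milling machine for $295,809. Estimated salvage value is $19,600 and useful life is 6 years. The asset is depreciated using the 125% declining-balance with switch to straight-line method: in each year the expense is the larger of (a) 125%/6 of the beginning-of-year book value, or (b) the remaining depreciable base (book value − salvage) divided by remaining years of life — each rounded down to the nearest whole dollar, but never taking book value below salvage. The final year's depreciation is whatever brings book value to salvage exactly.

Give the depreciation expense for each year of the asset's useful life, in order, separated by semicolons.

$61,626; $48,788; $41,448; $41,449; $41,449; $41,449

Depreciable base = $295,809 − $19,600 = $276,209.
Year 1: DB = ⌊$295,809 × 125%/6⌋ = $61,626; SL = ⌊$276,209/6⌋ = $46,034 → take DB $61,626. Book value $234,183.
Year 2: DB = ⌊$234,183 × 125%/6⌋ = $48,788; SL = ⌊$214,583/5⌋ = $42,916 → take DB $48,788. Book value $185,395.
Year 3: DB = ⌊$185,395 × 125%/6⌋ = $38,623; SL = ⌊$165,795/4⌋ = $41,448 → take SL $41,448. Book value $143,947.
Year 4: DB = ⌊$143,947 × 125%/6⌋ = $29,988; SL = ⌊$124,347/3⌋ = $41,449 → take SL $41,449. Book value $102,498.
Year 5: DB = ⌊$102,498 × 125%/6⌋ = $21,353; SL = ⌊$82,898/2⌋ = $41,449 → take SL $41,449. Book value $61,049.
Year 6 (final): $61,049 − $19,600 = $41,449. Book value $19,600.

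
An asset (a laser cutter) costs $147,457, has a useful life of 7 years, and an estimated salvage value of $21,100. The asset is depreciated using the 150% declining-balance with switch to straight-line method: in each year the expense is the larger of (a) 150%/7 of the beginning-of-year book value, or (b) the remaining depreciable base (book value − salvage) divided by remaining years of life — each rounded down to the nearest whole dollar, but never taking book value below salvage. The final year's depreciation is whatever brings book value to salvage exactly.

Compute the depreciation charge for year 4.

Depreciable base = $147,457 − $21,100 = $126,357.
Year 1: DB = ⌊$147,457 × 150%/7⌋ = $31,597; SL = ⌊$126,357/7⌋ = $18,051 → take DB $31,597. Book value $115,860.
Year 2: DB = ⌊$115,860 × 150%/7⌋ = $24,827; SL = ⌊$94,760/6⌋ = $15,793 → take DB $24,827. Book value $91,033.
Year 3: DB = ⌊$91,033 × 150%/7⌋ = $19,507; SL = ⌊$69,933/5⌋ = $13,986 → take DB $19,507. Book value $71,526.
Year 4: DB = ⌊$71,526 × 150%/7⌋ = $15,327; SL = ⌊$50,426/4⌋ = $12,606 → take DB $15,327. Book value $56,199.

$15,327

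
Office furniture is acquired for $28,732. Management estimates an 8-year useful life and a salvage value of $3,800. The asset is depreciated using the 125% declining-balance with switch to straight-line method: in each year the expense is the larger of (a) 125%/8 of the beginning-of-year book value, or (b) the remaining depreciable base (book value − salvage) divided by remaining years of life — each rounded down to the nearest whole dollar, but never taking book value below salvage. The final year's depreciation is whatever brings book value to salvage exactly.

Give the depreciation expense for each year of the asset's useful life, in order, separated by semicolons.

$4,489; $3,787; $3,196; $2,696; $2,691; $2,691; $2,691; $2,691

Depreciable base = $28,732 − $3,800 = $24,932.
Year 1: DB = ⌊$28,732 × 125%/8⌋ = $4,489; SL = ⌊$24,932/8⌋ = $3,116 → take DB $4,489. Book value $24,243.
Year 2: DB = ⌊$24,243 × 125%/8⌋ = $3,787; SL = ⌊$20,443/7⌋ = $2,920 → take DB $3,787. Book value $20,456.
Year 3: DB = ⌊$20,456 × 125%/8⌋ = $3,196; SL = ⌊$16,656/6⌋ = $2,776 → take DB $3,196. Book value $17,260.
Year 4: DB = ⌊$17,260 × 125%/8⌋ = $2,696; SL = ⌊$13,460/5⌋ = $2,692 → take DB $2,696. Book value $14,564.
Year 5: DB = ⌊$14,564 × 125%/8⌋ = $2,275; SL = ⌊$10,764/4⌋ = $2,691 → take SL $2,691. Book value $11,873.
Year 6: DB = ⌊$11,873 × 125%/8⌋ = $1,855; SL = ⌊$8,073/3⌋ = $2,691 → take SL $2,691. Book value $9,182.
Year 7: DB = ⌊$9,182 × 125%/8⌋ = $1,434; SL = ⌊$5,382/2⌋ = $2,691 → take SL $2,691. Book value $6,491.
Year 8 (final): $6,491 − $3,800 = $2,691. Book value $3,800.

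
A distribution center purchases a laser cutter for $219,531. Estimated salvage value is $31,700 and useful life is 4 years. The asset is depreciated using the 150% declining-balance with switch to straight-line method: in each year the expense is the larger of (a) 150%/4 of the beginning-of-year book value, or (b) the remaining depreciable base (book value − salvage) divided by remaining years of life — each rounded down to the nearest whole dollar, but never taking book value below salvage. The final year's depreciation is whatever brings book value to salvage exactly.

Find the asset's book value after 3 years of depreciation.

Depreciable base = $219,531 − $31,700 = $187,831.
Year 1: DB = ⌊$219,531 × 150%/4⌋ = $82,324; SL = ⌊$187,831/4⌋ = $46,957 → take DB $82,324. Book value $137,207.
Year 2: DB = ⌊$137,207 × 150%/4⌋ = $51,452; SL = ⌊$105,507/3⌋ = $35,169 → take DB $51,452. Book value $85,755.
Year 3: DB = ⌊$85,755 × 150%/4⌋ = $32,158; SL = ⌊$54,055/2⌋ = $27,027 → take DB $32,158. Book value $53,597.

$53,597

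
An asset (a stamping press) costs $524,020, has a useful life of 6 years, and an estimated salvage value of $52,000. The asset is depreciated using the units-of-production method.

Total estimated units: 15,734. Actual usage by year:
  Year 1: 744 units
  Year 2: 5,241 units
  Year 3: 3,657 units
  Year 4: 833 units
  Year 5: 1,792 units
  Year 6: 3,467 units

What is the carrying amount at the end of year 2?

$344,470

Depreciable base = $524,020 − $52,000 = $472,020.
Rate = $472,020 / 15,734 units = $30 per unit.
Year 1: 744 × $30 = $22,320. Book value $501,700.
Year 2: 5,241 × $30 = $157,230. Book value $344,470.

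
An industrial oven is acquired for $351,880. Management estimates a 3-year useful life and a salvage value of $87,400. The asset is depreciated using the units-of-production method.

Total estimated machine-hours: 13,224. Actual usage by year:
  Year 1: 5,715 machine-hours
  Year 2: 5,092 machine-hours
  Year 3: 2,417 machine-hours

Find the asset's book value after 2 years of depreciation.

$135,740

Depreciable base = $351,880 − $87,400 = $264,480.
Rate = $264,480 / 13,224 machine-hours = $20 per machine-hour.
Year 1: 5,715 × $20 = $114,300. Book value $237,580.
Year 2: 5,092 × $20 = $101,840. Book value $135,740.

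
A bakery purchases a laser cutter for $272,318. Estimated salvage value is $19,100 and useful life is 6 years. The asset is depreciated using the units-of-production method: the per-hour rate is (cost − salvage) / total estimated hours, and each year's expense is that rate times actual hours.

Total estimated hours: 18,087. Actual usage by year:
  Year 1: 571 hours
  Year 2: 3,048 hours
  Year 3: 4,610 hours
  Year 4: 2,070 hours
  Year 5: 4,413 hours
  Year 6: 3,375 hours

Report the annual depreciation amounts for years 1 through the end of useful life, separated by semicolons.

$7,994; $42,672; $64,540; $28,980; $61,782; $47,250

Depreciable base = $272,318 − $19,100 = $253,218.
Rate = $253,218 / 18,087 hours = $14 per hour.
Year 1: 571 × $14 = $7,994. Book value $264,324.
Year 2: 3,048 × $14 = $42,672. Book value $221,652.
Year 3: 4,610 × $14 = $64,540. Book value $157,112.
Year 4: 2,070 × $14 = $28,980. Book value $128,132.
Year 5: 4,413 × $14 = $61,782. Book value $66,350.
Year 6: 3,375 × $14 = $47,250. Book value $19,100.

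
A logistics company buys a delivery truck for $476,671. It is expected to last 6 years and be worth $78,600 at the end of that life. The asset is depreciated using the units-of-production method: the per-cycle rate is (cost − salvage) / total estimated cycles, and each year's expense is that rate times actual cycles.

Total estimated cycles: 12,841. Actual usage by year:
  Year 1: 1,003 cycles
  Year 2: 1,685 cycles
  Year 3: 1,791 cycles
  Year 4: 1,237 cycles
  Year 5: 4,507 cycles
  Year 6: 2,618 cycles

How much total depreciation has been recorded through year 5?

$316,913

Depreciable base = $476,671 − $78,600 = $398,071.
Rate = $398,071 / 12,841 cycles = $31 per cycle.
Year 1: 1,003 × $31 = $31,093. Book value $445,578.
Year 2: 1,685 × $31 = $52,235. Book value $393,343.
Year 3: 1,791 × $31 = $55,521. Book value $337,822.
Year 4: 1,237 × $31 = $38,347. Book value $299,475.
Year 5: 4,507 × $31 = $139,717. Book value $159,758.
Accumulated through year 5 = $476,671 − $159,758 = $316,913.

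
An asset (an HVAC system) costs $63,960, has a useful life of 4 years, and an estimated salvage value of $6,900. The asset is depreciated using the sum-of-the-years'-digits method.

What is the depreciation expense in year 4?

$5,706

Depreciable base = $63,960 − $6,900 = $57,060.
Sum of the years' digits = 4+3+2+1 = 10.
Year 1: $57,060 × 4/10 = $22,824. Book value $41,136.
Year 2: $57,060 × 3/10 = $17,118. Book value $24,018.
Year 3: $57,060 × 2/10 = $11,412. Book value $12,606.
Year 4: $57,060 × 1/10 = $5,706. Book value $6,900.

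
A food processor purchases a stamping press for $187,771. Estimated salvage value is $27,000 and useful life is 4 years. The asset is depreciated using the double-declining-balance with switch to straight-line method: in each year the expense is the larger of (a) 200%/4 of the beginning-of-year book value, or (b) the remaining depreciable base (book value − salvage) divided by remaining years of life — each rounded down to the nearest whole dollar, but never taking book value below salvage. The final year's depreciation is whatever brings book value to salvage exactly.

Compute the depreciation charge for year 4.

$0

Depreciable base = $187,771 − $27,000 = $160,771.
Year 1: DB = ⌊$187,771 × 200%/4⌋ = $93,885; SL = ⌊$160,771/4⌋ = $40,192 → take DB $93,885. Book value $93,886.
Year 2: DB = ⌊$93,886 × 200%/4⌋ = $46,943; SL = ⌊$66,886/3⌋ = $22,295 → take DB $46,943. Book value $46,943.
Year 3: DB = ⌊$46,943 × 200%/4⌋ = $23,471; SL = ⌊$19,943/2⌋ = $9,971 → take DB $23,471, capped at $19,943. Book value $27,000.
Year 4 (final): $27,000 − $27,000 = $0. Book value $27,000.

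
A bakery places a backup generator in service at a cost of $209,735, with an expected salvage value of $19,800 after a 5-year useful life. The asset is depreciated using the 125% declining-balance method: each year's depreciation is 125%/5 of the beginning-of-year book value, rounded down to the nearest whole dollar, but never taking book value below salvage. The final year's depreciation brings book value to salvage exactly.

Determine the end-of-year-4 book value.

$66,363

Depreciable base = $209,735 − $19,800 = $189,935.
Year 1: ⌊$209,735 × 125%/5⌋ = $52,433. Book value $157,302.
Year 2: ⌊$157,302 × 125%/5⌋ = $39,325. Book value $117,977.
Year 3: ⌊$117,977 × 125%/5⌋ = $29,494. Book value $88,483.
Year 4: ⌊$88,483 × 125%/5⌋ = $22,120. Book value $66,363.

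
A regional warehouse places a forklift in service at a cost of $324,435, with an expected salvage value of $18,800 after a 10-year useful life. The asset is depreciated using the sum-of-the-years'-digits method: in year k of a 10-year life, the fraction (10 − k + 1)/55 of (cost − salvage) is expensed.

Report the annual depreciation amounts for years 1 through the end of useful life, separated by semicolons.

$55,570; $50,013; $44,456; $38,899; $33,342; $27,785; $22,228; $16,671; $11,114; $5,557

Depreciable base = $324,435 − $18,800 = $305,635.
Sum of the years' digits = 10+9+8+7+6+5+4+3+2+1 = 55.
Year 1: $305,635 × 10/55 = $55,570. Book value $268,865.
Year 2: $305,635 × 9/55 = $50,013. Book value $218,852.
Year 3: $305,635 × 8/55 = $44,456. Book value $174,396.
Year 4: $305,635 × 7/55 = $38,899. Book value $135,497.
Year 5: $305,635 × 6/55 = $33,342. Book value $102,155.
Year 6: $305,635 × 5/55 = $27,785. Book value $74,370.
Year 7: $305,635 × 4/55 = $22,228. Book value $52,142.
Year 8: $305,635 × 3/55 = $16,671. Book value $35,471.
Year 9: $305,635 × 2/55 = $11,114. Book value $24,357.
Year 10: $305,635 × 1/55 = $5,557. Book value $18,800.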